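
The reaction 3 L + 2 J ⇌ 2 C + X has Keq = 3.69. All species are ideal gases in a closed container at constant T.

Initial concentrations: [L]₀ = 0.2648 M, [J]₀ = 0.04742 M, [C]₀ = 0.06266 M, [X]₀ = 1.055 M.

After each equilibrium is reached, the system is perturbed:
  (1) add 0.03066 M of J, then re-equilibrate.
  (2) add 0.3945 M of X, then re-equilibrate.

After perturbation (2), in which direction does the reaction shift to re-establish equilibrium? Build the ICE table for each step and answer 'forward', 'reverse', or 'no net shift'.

Q₀ = 99.21 vs Keq = 3.69 ⇒ Q>K, reverse
Step 1:
                  L         J         C         X
  I          0.2648   0.04742   0.06266     1.055
  C         0.05238   0.03492  -0.03492  -0.01746
  E          0.3172   0.08234   0.02774     1.038
  solve Keq expr → x = -0.01746; check Q = 3.69
Then add 0.03066 M of J.
Step 2:
                  L         J         C         X
  I          0.3172     0.113   0.02774     1.038
  C       -0.009697 -0.006465  0.006465  0.003232
  E          0.3075    0.1065    0.0342     1.041
  solve Keq expr → x = 0.003232; check Q = 3.69
Then add 0.3945 M of X.
Step 3:
                  L         J         C         X
  I          0.3075    0.1065    0.0342     1.435
  C        0.005079  0.003386 -0.003386 -0.001693
  E          0.3126    0.1099   0.03082     1.434
  solve Keq expr → x = -0.001693; check Q = 3.69

Direction: reverse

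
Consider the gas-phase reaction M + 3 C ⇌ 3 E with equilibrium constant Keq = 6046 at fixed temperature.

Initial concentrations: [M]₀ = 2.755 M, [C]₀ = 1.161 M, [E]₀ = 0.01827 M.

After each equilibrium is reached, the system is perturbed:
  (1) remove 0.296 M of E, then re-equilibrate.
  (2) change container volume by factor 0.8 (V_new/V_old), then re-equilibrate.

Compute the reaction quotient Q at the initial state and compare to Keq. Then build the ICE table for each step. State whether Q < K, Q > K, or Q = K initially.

Q₀ = 1.4145e-06 vs Keq = 6046 ⇒ Q<K, forward
Step 1:
                  M         C         E
  Initial     2.755     1.161   0.01827
  Change    -0.3715    -1.114     1.114
  Equil       2.384   0.04655     1.133
  solve Keq expr → x = 0.3715; check Q = 6046
Then remove 0.296 M of E.
Step 2:
                  M         C         E
  Initial     2.384   0.04655    0.8367
  Change  -0.003888  -0.01167   0.01167
  Equil        2.38   0.03488    0.8484
  solve Keq expr → x = 0.003888; check Q = 6046
Then change container volume by factor 0.8 (V_new/V_old).
Step 3:
                  M         C         E
  Initial     2.975    0.0436      1.06
  Change  -0.001002 -0.003006  0.003006
  Equil       2.974    0.0406     1.063
  solve Keq expr → x = 0.001002; check Q = 6046

Q₀ = 1.4145e-06; Q < K (proceeds forward)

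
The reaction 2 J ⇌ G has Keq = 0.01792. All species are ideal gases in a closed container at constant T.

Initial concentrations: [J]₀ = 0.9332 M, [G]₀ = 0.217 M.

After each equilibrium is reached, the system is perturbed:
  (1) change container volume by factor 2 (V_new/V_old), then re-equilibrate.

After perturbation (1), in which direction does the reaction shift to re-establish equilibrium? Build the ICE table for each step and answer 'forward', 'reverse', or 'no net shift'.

Direction: reverse

Q₀ = 0.2492 vs Keq = 0.01792 ⇒ Q>K, reverse
Step 1:
                    J           G
  I            0.9332       0.217
  C            0.3729     -0.1864
  E             1.306     0.03057
  solve Keq expr → x = -0.1864; check Q = 0.01792
Then change container volume by factor 2 (V_new/V_old).
Step 2:
                    J           G
  I             0.653     0.01528
  C           0.01459   -0.007297
  E            0.6676    0.007987
  solve Keq expr → x = -0.007297; check Q = 0.01792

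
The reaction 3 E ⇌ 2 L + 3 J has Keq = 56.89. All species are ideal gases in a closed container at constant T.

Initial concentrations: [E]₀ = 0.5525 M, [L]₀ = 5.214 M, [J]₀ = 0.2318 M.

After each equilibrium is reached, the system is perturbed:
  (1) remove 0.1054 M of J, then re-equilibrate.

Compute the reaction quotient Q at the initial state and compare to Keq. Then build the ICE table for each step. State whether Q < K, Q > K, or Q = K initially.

Q₀ = 2.008; Q < K (proceeds forward)

Q₀ = 2.008 vs Keq = 56.89 ⇒ Q<K, forward
Step 1:
                    E           L           J
  I            0.5525       5.214      0.2318
  C            -0.205      0.1367       0.205
  E            0.3475       5.351      0.4368
  solve Keq expr → x = 0.06834; check Q = 56.89
Then remove 0.1054 M of J.
Step 2:
                    E           L           J
  I            0.3475       5.351      0.3314
  C          -0.04606      0.0307     0.04606
  E            0.3014       5.381      0.3775
  solve Keq expr → x = 0.01535; check Q = 56.89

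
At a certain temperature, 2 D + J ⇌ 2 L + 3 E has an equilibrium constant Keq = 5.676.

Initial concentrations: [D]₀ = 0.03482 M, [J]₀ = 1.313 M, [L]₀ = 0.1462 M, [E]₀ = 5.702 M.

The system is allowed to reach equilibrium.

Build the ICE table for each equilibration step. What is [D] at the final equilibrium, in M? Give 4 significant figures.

[D]_eq = 0.1491 M

Q₀ = 2489 vs Keq = 5.676 ⇒ Q>K, reverse
Step 1:
                  D         J         L         E
  init      0.03482     1.313    0.1462     5.702
  Δ          0.1142   0.05712   -0.1142   -0.1714
  eq         0.1491      1.37   0.03196     5.531
  solve Keq expr → x = -0.05712; check Q = 5.676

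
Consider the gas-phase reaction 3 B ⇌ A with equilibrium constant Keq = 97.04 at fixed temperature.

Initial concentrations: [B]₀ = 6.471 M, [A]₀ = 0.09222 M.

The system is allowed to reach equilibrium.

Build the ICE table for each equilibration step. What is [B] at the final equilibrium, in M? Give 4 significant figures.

Q₀ = 3.4034e-04 vs Keq = 97.04 ⇒ Q<K, forward
Step 1:
                    B           A
  init          6.471     0.09222
  Δ             -6.19       2.063
  eq           0.2811       2.156
  solve Keq expr → x = 2.063; check Q = 97.04

[B]_eq = 0.2811 M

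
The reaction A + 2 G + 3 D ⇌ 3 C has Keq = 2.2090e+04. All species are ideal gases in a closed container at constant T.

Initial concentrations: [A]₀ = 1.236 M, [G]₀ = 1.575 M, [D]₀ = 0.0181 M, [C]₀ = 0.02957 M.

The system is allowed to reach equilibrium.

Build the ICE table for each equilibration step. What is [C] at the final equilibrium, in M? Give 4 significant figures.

Q₀ = 1.422 vs Keq = 2.2090e+04 ⇒ Q<K, forward
Step 1:
                   A          G          D          C
  I            1.236      1.575     0.0181    0.02957
  C         -0.00565    -0.0113   -0.01695    0.01695
  E             1.23      1.564   0.001149    0.04652
  solve Keq expr → x = 0.00565; check Q = 2.2090e+04

[C]_eq = 0.04652 M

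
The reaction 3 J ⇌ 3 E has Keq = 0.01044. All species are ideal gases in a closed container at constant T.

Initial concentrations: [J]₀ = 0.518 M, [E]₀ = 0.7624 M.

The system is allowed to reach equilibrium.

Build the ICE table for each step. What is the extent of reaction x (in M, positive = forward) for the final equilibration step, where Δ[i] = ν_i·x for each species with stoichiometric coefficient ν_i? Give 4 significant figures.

Q₀ = 3.188 vs Keq = 0.01044 ⇒ Q>K, reverse
Step 1:
                    J           E
  I             0.518      0.7624
  C            0.5328     -0.5328
  E             1.051      0.2296
  solve Keq expr → x = -0.1776; check Q = 0.01044

x = -0.1776 M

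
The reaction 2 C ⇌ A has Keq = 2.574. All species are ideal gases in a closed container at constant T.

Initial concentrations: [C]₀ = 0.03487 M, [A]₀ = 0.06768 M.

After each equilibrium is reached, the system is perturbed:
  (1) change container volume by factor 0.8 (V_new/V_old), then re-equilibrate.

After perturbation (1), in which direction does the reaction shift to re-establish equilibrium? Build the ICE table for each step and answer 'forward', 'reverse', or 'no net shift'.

Q₀ = 55.66 vs Keq = 2.574 ⇒ Q>K, reverse
Step 1:
                  C         A
  I         0.03487   0.06768
  C         0.07416  -0.03708
  E           0.109    0.0306
  solve Keq expr → x = -0.03708; check Q = 2.574
Then change container volume by factor 0.8 (V_new/V_old).
Step 2:
                  C         A
  I          0.1363   0.03825
  C       -0.008098  0.004049
  E          0.1282    0.0423
  solve Keq expr → x = 0.004049; check Q = 2.574

Direction: forward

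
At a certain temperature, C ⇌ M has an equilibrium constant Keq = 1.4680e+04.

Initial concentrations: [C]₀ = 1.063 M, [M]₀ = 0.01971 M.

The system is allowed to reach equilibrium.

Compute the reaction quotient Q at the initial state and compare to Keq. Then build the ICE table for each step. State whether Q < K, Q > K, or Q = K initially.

Q₀ = 0.01854 vs Keq = 1.4680e+04 ⇒ Q<K, forward
Step 1:
                   C          M
  init         1.063    0.01971
  Δ           -1.063      1.063
  eq      7.3749e-05      1.083
  solve Keq expr → x = 1.063; check Q = 1.4680e+04

Q₀ = 0.01854; Q < K (proceeds forward)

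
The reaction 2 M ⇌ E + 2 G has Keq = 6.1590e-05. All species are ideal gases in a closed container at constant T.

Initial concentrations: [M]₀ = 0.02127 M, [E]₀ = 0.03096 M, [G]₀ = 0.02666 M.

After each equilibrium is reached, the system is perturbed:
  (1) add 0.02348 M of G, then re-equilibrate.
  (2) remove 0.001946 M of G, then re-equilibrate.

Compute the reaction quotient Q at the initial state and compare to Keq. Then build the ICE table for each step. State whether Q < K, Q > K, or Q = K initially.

Q₀ = 0.04864; Q > K (proceeds reverse)

Q₀ = 0.04864 vs Keq = 6.1590e-05 ⇒ Q>K, reverse
Step 1:
                    M           E           G
  Initial     0.02127     0.03096     0.02666
  Change      0.02407    -0.01204    -0.02407
  Equil       0.04534     0.01892    0.002587
  solve Keq expr → x = -0.01204; check Q = 6.1590e-05
Then add 0.02348 M of G.
Step 2:
                    M           E           G
  Initial     0.04534     0.01892     0.02607
  Change      0.02051    -0.01026    -0.02051
  Equil       0.06586    0.008666    0.005552
  solve Keq expr → x = -0.01026; check Q = 6.1590e-05
Then remove 0.001946 M of G.
Step 3:
                    M           E           G
  Initial     0.06586    0.008666    0.003606
  Change    -0.001581  7.9062e-04    0.001581
  Equil       0.06428    0.009457    0.005187
  solve Keq expr → x = 7.9062e-04; check Q = 6.1590e-05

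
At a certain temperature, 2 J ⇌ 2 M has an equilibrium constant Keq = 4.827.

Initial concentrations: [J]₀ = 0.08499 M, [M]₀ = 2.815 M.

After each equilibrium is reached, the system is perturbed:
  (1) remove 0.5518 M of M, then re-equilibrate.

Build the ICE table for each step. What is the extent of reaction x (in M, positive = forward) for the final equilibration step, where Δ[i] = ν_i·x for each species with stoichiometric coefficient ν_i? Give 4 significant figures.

Q₀ = 1097 vs Keq = 4.827 ⇒ Q>K, reverse
Step 1:
                   J          M
  Initial    0.08499      2.815
  Change      0.8221    -0.8221
  Equil       0.9071      1.993
  solve Keq expr → x = -0.411; check Q = 4.827
Then remove 0.5518 M of M.
Step 2:
                   J          M
  Initial     0.9071      1.441
  Change     -0.1726     0.1726
  Equil       0.7345      1.614
  solve Keq expr → x = 0.0863; check Q = 4.827

x = 0.0863 M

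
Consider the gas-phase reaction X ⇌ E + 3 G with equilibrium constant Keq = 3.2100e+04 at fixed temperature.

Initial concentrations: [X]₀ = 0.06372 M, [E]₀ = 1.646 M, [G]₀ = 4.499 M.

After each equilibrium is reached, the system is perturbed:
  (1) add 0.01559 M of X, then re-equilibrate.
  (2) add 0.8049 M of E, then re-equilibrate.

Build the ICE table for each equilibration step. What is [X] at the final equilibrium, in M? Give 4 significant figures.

[X]_eq = 0.008221 M

Q₀ = 2352 vs Keq = 3.2100e+04 ⇒ Q<K, forward
Step 1:
                   X          E          G
  init       0.06372      1.646      4.499
  Δ          -0.0583     0.0583     0.1749
  eq        0.005421      1.704      4.674
  solve Keq expr → x = 0.0583; check Q = 3.2100e+04
Then add 0.01559 M of X.
Step 2:
                   X          E          G
  init       0.02101      1.704      4.674
  Δ         -0.01538    0.01538    0.04613
  eq        0.005633       1.72       4.72
  solve Keq expr → x = 0.01538; check Q = 3.2100e+04
Then add 0.8049 M of E.
Step 3:
                   X          E          G
  init      0.005633      2.525       4.72
  Δ         0.002588  -0.002588  -0.007763
  eq        0.008221      2.522      4.712
  solve Keq expr → x = -0.002588; check Q = 3.2100e+04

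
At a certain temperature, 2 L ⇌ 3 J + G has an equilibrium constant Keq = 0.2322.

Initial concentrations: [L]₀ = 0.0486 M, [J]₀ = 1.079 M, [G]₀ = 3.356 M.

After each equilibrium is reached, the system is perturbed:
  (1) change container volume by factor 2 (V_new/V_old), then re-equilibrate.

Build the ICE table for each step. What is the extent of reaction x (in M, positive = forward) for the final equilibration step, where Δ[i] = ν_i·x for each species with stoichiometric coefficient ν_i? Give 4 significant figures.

Q₀ = 1785 vs Keq = 0.2322 ⇒ Q>K, reverse
Step 1:
                    L           J           G
  I            0.0486       1.079       3.356
  C            0.5252     -0.7877     -0.2626
  E            0.5738      0.2913       3.093
  solve Keq expr → x = -0.2626; check Q = 0.2322
Then change container volume by factor 2 (V_new/V_old).
Step 2:
                    L           J           G
  I            0.2869      0.1456       1.547
  C          -0.04126     0.06189     0.02063
  E            0.2456      0.2075       1.567
  solve Keq expr → x = 0.02063; check Q = 0.2322

x = 0.02063 M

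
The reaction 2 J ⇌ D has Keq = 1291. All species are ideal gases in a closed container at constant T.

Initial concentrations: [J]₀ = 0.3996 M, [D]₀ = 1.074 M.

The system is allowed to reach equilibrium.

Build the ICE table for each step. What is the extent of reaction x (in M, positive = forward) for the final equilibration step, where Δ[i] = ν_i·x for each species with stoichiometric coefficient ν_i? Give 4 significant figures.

x = 0.1842 M

Q₀ = 6.726 vs Keq = 1291 ⇒ Q<K, forward
Step 1:
                    J           D
  Initial      0.3996       1.074
  Change      -0.3684      0.1842
  Equil       0.03122       1.258
  solve Keq expr → x = 0.1842; check Q = 1291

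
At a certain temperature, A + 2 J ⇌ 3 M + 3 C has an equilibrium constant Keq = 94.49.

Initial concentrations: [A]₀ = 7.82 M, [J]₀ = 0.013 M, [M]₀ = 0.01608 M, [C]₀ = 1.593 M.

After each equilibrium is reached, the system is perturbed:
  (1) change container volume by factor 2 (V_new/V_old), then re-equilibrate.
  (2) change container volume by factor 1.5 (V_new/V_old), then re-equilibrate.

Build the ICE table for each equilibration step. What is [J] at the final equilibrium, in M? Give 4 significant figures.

Q₀ = 0.01272 vs Keq = 94.49 ⇒ Q<K, forward
Step 1:
                   A          J          M          C
  I             7.82      0.013    0.01608      1.593
  C        -0.006255   -0.01251    0.01877    0.01877
  E            7.814 4.8983e-04    0.03485      1.612
  solve Keq expr → x = 0.006255; check Q = 94.49
Then change container volume by factor 2 (V_new/V_old).
Step 2:
                   A          J          M          C
  I            3.907 2.4492e-04    0.01742     0.8059
  C       -7.8264e-05 -1.5653e-04 2.3479e-04 2.3479e-04
  E            3.907 8.8386e-05    0.01766     0.8061
  solve Keq expr → x = 7.8264e-05; check Q = 94.49
Then change container volume by factor 1.5 (V_new/V_old).
Step 3:
                   A          J          M          C
  I            2.605 5.8924e-05    0.01177     0.5374
  C       -1.3341e-05 -2.6683e-05 4.0024e-05 4.0024e-05
  E            2.605 3.2242e-05    0.01181     0.5375
  solve Keq expr → x = 1.3341e-05; check Q = 94.49

[J]_eq = 3.2242e-05 M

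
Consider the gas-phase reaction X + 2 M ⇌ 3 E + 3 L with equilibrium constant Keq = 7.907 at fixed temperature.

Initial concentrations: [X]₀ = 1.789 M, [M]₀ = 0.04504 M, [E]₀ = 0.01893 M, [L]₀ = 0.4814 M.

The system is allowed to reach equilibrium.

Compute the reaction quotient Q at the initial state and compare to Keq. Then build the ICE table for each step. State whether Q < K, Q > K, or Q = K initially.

Q₀ = 2.0853e-04 vs Keq = 7.907 ⇒ Q<K, forward
Step 1:
                  X         M         E         L
  init        1.789   0.04504   0.01893    0.4814
  Δ        -0.02124  -0.04248   0.06372   0.06372
  eq          1.768  0.002558   0.08265    0.5451
  solve Keq expr → x = 0.02124; check Q = 7.907

Q₀ = 2.0853e-04; Q < K (proceeds forward)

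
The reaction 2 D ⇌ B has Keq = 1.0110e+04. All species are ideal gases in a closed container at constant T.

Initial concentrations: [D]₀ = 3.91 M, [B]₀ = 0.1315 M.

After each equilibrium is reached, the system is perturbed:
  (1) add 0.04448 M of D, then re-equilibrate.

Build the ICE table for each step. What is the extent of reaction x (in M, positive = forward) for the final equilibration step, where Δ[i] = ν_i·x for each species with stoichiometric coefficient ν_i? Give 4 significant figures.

x = 0.0222 M

Q₀ = 0.008601 vs Keq = 1.0110e+04 ⇒ Q<K, forward
Step 1:
                  D         B
  init         3.91    0.1315
  Δ          -3.896     1.948
  eq        0.01434     2.079
  solve Keq expr → x = 1.948; check Q = 1.0110e+04
Then add 0.04448 M of D.
Step 2:
                  D         B
  init      0.05882     2.079
  Δ         -0.0444    0.0222
  eq        0.01442     2.102
  solve Keq expr → x = 0.0222; check Q = 1.0110e+04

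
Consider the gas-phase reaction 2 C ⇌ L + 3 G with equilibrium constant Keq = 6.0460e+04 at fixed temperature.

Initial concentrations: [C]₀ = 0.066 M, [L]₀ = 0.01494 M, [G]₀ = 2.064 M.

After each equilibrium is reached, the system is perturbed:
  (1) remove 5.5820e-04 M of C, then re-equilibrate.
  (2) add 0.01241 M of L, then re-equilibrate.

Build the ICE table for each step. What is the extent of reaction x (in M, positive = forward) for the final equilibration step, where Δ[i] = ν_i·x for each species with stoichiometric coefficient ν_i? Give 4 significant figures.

Q₀ = 30.16 vs Keq = 6.0460e+04 ⇒ Q<K, forward
Step 1:
                   C          L          G
  init         0.066    0.01494      2.064
  Δ         -0.06322    0.03161    0.09483
  eq        0.002783    0.04655      2.159
  solve Keq expr → x = 0.03161; check Q = 6.0460e+04
Then remove 5.5820e-04 M of C.
Step 2:
                   C          L          G
  init      0.002225    0.04655      2.159
  Δ       5.4840e-04 -2.7420e-04 -8.2261e-04
  eq        0.002773    0.04627      2.158
  solve Keq expr → x = -2.7420e-04; check Q = 6.0460e+04
Then add 0.01241 M of L.
Step 3:
                   C          L          G
  init      0.002773    0.05868      2.158
  Δ       3.4413e-04 -1.7206e-04 -5.1619e-04
  eq        0.003118    0.05851      2.157
  solve Keq expr → x = -1.7206e-04; check Q = 6.0460e+04

x = -1.7206e-04 M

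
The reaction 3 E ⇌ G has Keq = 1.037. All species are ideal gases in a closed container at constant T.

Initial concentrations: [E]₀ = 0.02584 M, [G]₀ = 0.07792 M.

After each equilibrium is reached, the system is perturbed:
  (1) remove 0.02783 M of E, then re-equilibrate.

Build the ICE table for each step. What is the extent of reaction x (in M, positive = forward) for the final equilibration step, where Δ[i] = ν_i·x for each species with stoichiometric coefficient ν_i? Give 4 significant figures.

x = -0.002792 M

Q₀ = 4516 vs Keq = 1.037 ⇒ Q>K, reverse
Step 1:
                   E          G
  I          0.02584    0.07792
  C           0.1986    -0.0662
  E           0.2244    0.01172
  solve Keq expr → x = -0.0662; check Q = 1.037
Then remove 0.02783 M of E.
Step 2:
                   E          G
  I           0.1966    0.01172
  C         0.008376  -0.002792
  E            0.205   0.008931
  solve Keq expr → x = -0.002792; check Q = 1.037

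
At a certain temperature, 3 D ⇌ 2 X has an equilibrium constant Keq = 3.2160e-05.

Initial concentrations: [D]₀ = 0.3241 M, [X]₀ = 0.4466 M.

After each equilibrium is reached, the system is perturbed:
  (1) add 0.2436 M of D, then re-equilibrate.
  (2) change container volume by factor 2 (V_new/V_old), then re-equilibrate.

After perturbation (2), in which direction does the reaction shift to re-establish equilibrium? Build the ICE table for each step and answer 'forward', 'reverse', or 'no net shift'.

Direction: reverse

Q₀ = 5.859 vs Keq = 3.2160e-05 ⇒ Q>K, reverse
Step 1:
                    D           X
  init         0.3241      0.4466
  Δ            0.6616     -0.4411
  eq           0.9857     0.00555
  solve Keq expr → x = -0.2205; check Q = 3.2160e-05
Then add 0.2436 M of D.
Step 2:
                    D           X
  init          1.229     0.00555
  Δ         -0.003224    0.002149
  eq            1.226    0.007699
  solve Keq expr → x = 0.001075; check Q = 3.2160e-05
Then change container volume by factor 2 (V_new/V_old).
Step 3:
                    D           X
  init          0.613    0.003849
  Δ          0.001674   -0.001116
  eq           0.6147    0.002733
  solve Keq expr → x = -5.5815e-04; check Q = 3.2160e-05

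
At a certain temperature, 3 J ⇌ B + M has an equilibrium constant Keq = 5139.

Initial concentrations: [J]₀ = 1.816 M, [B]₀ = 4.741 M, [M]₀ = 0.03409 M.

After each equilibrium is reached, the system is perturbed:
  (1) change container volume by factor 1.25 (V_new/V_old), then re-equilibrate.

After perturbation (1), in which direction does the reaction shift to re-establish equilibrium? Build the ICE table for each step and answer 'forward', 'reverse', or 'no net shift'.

Direction: reverse

Q₀ = 0.02699 vs Keq = 5139 ⇒ Q<K, forward
Step 1:
                    J           B           M
  I             1.816       4.741     0.03409
  C             -1.73      0.5767      0.5767
  E           0.08582       5.318      0.6108
  solve Keq expr → x = 0.5767; check Q = 5139
Then change container volume by factor 1.25 (V_new/V_old).
Step 2:
                    J           B           M
  I           0.06866       4.254      0.4887
  C          0.005204   -0.001735   -0.001735
  E           0.07386       4.252      0.4869
  solve Keq expr → x = -0.001735; check Q = 5139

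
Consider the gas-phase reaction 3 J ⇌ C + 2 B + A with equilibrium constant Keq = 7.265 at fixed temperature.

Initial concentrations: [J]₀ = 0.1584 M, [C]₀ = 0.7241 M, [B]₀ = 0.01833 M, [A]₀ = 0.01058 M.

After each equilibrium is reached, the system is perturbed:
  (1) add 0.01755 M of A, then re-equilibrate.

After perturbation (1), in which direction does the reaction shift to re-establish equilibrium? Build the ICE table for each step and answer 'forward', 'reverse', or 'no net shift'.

Q₀ = 6.4765e-04 vs Keq = 7.265 ⇒ Q<K, forward
Step 1:
                    J           C           B           A
  init         0.1584      0.7241     0.01833     0.01058
  Δ            -0.121     0.04032     0.08064     0.04032
  eq          0.03744      0.7644     0.09897      0.0509
  solve Keq expr → x = 0.04032; check Q = 7.265
Then add 0.01755 M of A.
Step 2:
                    J           C           B           A
  init        0.03744      0.7644     0.09897     0.06845
  Δ          0.003087   -0.001029   -0.002058   -0.001029
  eq          0.04052      0.7634     0.09691     0.06742
  solve Keq expr → x = -0.001029; check Q = 7.265

Direction: reverse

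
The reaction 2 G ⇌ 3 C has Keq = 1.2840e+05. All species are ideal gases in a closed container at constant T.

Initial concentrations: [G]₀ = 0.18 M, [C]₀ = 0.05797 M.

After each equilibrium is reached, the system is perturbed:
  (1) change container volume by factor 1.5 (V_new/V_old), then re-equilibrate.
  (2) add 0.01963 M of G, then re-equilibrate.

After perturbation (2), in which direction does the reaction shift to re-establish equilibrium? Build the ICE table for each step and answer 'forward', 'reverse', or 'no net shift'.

Q₀ = 0.006013 vs Keq = 1.2840e+05 ⇒ Q<K, forward
Step 1:
                   G          C
  Initial       0.18    0.05797
  Change     -0.1795     0.2692
  Equil   5.2229e-04     0.3272
  solve Keq expr → x = 0.08974; check Q = 1.2840e+05
Then change container volume by factor 1.5 (V_new/V_old).
Step 2:
                   G          C
  Initial 3.4819e-04     0.2181
  Change  -6.3708e-05 9.5562e-05
  Equil   2.8448e-04     0.2182
  solve Keq expr → x = 3.1854e-05; check Q = 1.2840e+05
Then add 0.01963 M of G.
Step 3:
                   G          C
  Initial    0.01991     0.2182
  Change    -0.01957    0.02936
  Equil   3.4378e-04     0.2476
  solve Keq expr → x = 0.009785; check Q = 1.2840e+05

Direction: forward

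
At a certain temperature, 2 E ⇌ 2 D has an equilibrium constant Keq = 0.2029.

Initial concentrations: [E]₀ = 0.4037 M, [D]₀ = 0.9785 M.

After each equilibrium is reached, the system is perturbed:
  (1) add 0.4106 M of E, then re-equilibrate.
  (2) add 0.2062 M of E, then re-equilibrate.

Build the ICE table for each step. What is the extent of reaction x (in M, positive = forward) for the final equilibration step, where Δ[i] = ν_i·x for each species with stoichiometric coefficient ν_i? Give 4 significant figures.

Q₀ = 5.875 vs Keq = 0.2029 ⇒ Q>K, reverse
Step 1:
                    E           D
  init         0.4037      0.9785
  Δ            0.5492     -0.5492
  eq           0.9529      0.4293
  solve Keq expr → x = -0.2746; check Q = 0.2029
Then add 0.4106 M of E.
Step 2:
                    E           D
  init          1.364      0.4293
  Δ           -0.1275      0.1275
  eq            1.236      0.5568
  solve Keq expr → x = 0.06376; check Q = 0.2029
Then add 0.2062 M of E.
Step 3:
                    E           D
  init          1.442      0.5568
  Δ          -0.06404     0.06404
  eq            1.378      0.6208
  solve Keq expr → x = 0.03202; check Q = 0.2029

x = 0.03202 M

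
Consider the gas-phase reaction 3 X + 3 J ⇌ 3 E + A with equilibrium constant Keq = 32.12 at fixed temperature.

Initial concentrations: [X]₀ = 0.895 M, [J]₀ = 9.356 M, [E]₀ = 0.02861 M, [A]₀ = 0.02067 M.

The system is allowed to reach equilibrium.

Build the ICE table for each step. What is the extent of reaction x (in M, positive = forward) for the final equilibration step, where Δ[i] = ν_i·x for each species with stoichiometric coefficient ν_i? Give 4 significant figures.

Q₀ = 8.2443e-10 vs Keq = 32.12 ⇒ Q<K, forward
Step 1:
                  X         J         E         A
  I           0.895     9.356   0.02861   0.02067
  C         -0.8724   -0.8724    0.8724    0.2908
  E         0.02265     8.484     0.901    0.3115
  solve Keq expr → x = 0.2908; check Q = 32.12

x = 0.2908 M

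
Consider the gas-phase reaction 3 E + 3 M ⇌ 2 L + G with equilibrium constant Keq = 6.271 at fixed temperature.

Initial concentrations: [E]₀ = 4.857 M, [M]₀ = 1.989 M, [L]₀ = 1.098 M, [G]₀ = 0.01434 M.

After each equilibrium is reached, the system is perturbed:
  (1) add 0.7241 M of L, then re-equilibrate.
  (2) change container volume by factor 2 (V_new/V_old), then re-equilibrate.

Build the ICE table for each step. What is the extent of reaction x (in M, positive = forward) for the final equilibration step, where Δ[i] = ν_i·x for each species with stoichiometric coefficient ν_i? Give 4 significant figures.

Q₀ = 1.9175e-05 vs Keq = 6.271 ⇒ Q<K, forward
Step 1:
                   E          M          L          G
  Initial      4.857      1.989      1.098    0.01434
  Change      -1.738     -1.738      1.158     0.5792
  Equil        3.119     0.2513      2.256     0.5936
  solve Keq expr → x = 0.5792; check Q = 6.271
Then add 0.7241 M of L.
Step 2:
                   E          M          L          G
  Initial      3.119     0.2513      2.981     0.5936
  Change     0.04284    0.04284   -0.02856   -0.01428
  Equil        3.162     0.2942      2.952     0.5793
  solve Keq expr → x = -0.01428; check Q = 6.271
Then change container volume by factor 2 (V_new/V_old).
Step 3:
                   E          M          L          G
  Initial      1.581     0.1471      1.476     0.2896
  Change      0.1078     0.1078   -0.07186   -0.03593
  Equil        1.689     0.2549      1.404     0.2537
  solve Keq expr → x = -0.03593; check Q = 6.271

x = -0.03593 M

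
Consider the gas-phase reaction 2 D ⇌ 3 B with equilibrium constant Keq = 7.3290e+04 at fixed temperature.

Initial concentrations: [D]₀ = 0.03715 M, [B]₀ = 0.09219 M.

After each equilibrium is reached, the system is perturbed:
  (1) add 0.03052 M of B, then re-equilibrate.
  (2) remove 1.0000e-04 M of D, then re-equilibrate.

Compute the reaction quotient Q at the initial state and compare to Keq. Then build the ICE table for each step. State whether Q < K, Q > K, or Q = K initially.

Q₀ = 0.5677 vs Keq = 7.3290e+04 ⇒ Q<K, forward
Step 1:
                    D           B
  I           0.03715     0.09219
  C          -0.03694     0.05541
  E        2.0946e-04      0.1476
  solve Keq expr → x = 0.01847; check Q = 7.3290e+04
Then add 0.03052 M of B.
Step 2:
                    D           B
  I        2.0946e-04      0.1781
  C        6.7980e-05 -1.0197e-04
  E        2.7744e-04       0.178
  solve Keq expr → x = -3.3990e-05; check Q = 7.3290e+04
Then remove 1.0000e-04 M of D.
Step 3:
                    D           B
  I        1.7744e-04       0.178
  C        9.9651e-05 -1.4948e-04
  E        2.7710e-04      0.1779
  solve Keq expr → x = -4.9825e-05; check Q = 7.3290e+04

Q₀ = 0.5677; Q < K (proceeds forward)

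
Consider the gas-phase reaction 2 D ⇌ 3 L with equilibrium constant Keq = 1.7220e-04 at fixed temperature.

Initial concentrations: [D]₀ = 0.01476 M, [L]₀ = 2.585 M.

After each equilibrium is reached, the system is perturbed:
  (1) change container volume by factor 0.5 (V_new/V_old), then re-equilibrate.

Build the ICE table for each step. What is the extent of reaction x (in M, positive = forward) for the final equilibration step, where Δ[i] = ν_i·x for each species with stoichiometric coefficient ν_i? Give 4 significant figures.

x = -0.01066 M

Q₀ = 7.9288e+04 vs Keq = 1.7220e-04 ⇒ Q>K, reverse
Step 1:
                   D          L
  init       0.01476      2.585
  Δ            1.671     -2.506
  eq           1.686     0.0788
  solve Keq expr → x = -0.8354; check Q = 1.7220e-04
Then change container volume by factor 0.5 (V_new/V_old).
Step 2:
                   D          L
  init         3.371     0.1576
  Δ          0.02132   -0.03198
  eq           3.392     0.1256
  solve Keq expr → x = -0.01066; check Q = 1.7220e-04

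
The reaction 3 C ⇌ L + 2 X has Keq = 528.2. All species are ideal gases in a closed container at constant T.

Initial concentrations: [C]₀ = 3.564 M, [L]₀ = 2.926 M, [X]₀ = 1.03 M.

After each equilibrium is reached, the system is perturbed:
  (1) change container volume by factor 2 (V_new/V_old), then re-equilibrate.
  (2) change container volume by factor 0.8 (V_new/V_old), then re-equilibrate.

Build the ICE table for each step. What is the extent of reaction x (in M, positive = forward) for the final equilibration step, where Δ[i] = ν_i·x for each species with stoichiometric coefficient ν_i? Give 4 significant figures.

Q₀ = 0.06857 vs Keq = 528.2 ⇒ Q<K, forward
Step 1:
                  C         L         X
  init        3.564     2.926      1.03
  Δ          -3.145     1.048     2.097
  eq          0.419     3.974     3.127
  solve Keq expr → x = 1.048; check Q = 528.2
Then change container volume by factor 2 (V_new/V_old).
Step 2:
                  C         L         X
  init       0.2095     1.987     1.563
  Δ               0         0         0
  eq         0.2095     1.987     1.563
  solve Keq expr → x = 0; check Q = 528.2
Then change container volume by factor 0.8 (V_new/V_old).
Step 3:
                  C         L         X
  init       0.2619     2.484     1.954
  Δ               0         0         0
  eq         0.2619     2.484     1.954
  solve Keq expr → x = 0; check Q = 528.2

x = 0 M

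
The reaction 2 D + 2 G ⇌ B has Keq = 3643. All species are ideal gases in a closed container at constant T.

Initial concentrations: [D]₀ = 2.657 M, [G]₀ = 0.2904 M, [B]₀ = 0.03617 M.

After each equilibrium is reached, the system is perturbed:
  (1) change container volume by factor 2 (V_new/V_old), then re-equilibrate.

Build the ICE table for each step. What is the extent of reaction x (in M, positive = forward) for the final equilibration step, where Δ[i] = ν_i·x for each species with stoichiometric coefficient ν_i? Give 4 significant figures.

x = -0.001335 M

Q₀ = 0.06075 vs Keq = 3643 ⇒ Q<K, forward
Step 1:
                  D         G         B
  init        2.657    0.2904   0.03617
  Δ         -0.2874   -0.2874    0.1437
  eq           2.37  0.002966    0.1799
  solve Keq expr → x = 0.1437; check Q = 3643
Then change container volume by factor 2 (V_new/V_old).
Step 2:
                  D         G         B
  init        1.185  0.001483   0.08994
  Δ        0.002671  0.002671 -0.001335
  eq          1.187  0.004153   0.08861
  solve Keq expr → x = -0.001335; check Q = 3643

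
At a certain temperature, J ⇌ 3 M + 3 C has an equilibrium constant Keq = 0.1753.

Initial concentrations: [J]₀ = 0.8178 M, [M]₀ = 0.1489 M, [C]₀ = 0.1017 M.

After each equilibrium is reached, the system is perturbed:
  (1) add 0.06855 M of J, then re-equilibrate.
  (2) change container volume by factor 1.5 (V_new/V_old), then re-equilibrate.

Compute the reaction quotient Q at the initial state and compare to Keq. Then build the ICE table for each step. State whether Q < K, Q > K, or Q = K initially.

Q₀ = 4.2462e-06; Q < K (proceeds forward)

Q₀ = 4.2462e-06 vs Keq = 0.1753 ⇒ Q<K, forward
Step 1:
                    J           M           C
  init         0.8178      0.1489      0.1017
  Δ           -0.1892      0.5675      0.5675
  eq           0.6286      0.7164      0.6692
  solve Keq expr → x = 0.1892; check Q = 0.1753
Then add 0.06855 M of J.
Step 2:
                    J           M           C
  init         0.6972      0.7164      0.6692
  Δ           -0.0038      0.0114      0.0114
  eq           0.6934      0.7278      0.6806
  solve Keq expr → x = 0.0038; check Q = 0.1753
Then change container volume by factor 1.5 (V_new/V_old).
Step 3:
                    J           M           C
  init         0.4623      0.4852      0.4537
  Δ            -0.058       0.174       0.174
  eq           0.4043      0.6592      0.6277
  solve Keq expr → x = 0.058; check Q = 0.1753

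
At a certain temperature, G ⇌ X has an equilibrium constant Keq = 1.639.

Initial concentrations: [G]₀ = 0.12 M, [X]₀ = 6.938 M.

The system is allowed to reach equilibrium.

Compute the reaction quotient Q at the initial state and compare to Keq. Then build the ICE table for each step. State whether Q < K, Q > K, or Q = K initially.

Q₀ = 57.82; Q > K (proceeds reverse)

Q₀ = 57.82 vs Keq = 1.639 ⇒ Q>K, reverse
Step 1:
                   G          X
  init          0.12      6.938
  Δ            2.554     -2.554
  eq           2.674      4.384
  solve Keq expr → x = -2.554; check Q = 1.639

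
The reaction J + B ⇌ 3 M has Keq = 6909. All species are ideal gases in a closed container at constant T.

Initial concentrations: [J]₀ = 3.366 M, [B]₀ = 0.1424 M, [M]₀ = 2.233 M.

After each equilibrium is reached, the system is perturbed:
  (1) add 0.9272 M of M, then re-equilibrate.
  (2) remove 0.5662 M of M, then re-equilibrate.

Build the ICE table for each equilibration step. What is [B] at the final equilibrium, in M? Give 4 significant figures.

Q₀ = 23.23 vs Keq = 6909 ⇒ Q<K, forward
Step 1:
                  J         B         M
  Initial     3.366    0.1424     2.233
  Change    -0.1416   -0.1416    0.4247
  Equil       3.224 8.4263e-04     2.658
  solve Keq expr → x = 0.1416; check Q = 6909
Then add 0.9272 M of M.
Step 2:
                  J         B         M
  Initial     3.224 8.4263e-04     3.585
  Change   0.001218  0.001218 -0.003655
  Equil       3.226  0.002061     3.581
  solve Keq expr → x = -0.001218; check Q = 6909
Then remove 0.5662 M of M.
Step 3:
                  J         B         M
  Initial     3.226  0.002061     3.015
  Change  -8.2775e-04 -8.2775e-04  0.002483
  Equil       3.225  0.001233     3.018
  solve Keq expr → x = 8.2775e-04; check Q = 6909

[B]_eq = 0.001233 M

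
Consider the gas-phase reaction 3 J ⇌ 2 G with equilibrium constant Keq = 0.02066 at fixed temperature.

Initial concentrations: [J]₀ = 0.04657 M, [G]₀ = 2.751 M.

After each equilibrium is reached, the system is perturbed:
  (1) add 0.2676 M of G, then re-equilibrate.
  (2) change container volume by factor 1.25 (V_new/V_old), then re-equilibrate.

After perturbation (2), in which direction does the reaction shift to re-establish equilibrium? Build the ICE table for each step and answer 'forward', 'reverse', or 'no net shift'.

Direction: reverse

Q₀ = 7.4931e+04 vs Keq = 0.02066 ⇒ Q>K, reverse
Step 1:
                  J         G
  Initial   0.04657     2.751
  Change      2.987    -1.991
  Equil       3.034    0.7595
  solve Keq expr → x = -0.9957; check Q = 0.02066
Then add 0.2676 M of G.
Step 2:
                  J         G
  Initial     3.034     1.027
  Change     0.2549   -0.1699
  Equil       3.289    0.8572
  solve Keq expr → x = -0.08495; check Q = 0.02066
Then change container volume by factor 1.25 (V_new/V_old).
Step 3:
                  J         G
  Initial     2.631    0.6858
  Change    0.07107  -0.04738
  Equil       2.702    0.6384
  solve Keq expr → x = -0.02369; check Q = 0.02066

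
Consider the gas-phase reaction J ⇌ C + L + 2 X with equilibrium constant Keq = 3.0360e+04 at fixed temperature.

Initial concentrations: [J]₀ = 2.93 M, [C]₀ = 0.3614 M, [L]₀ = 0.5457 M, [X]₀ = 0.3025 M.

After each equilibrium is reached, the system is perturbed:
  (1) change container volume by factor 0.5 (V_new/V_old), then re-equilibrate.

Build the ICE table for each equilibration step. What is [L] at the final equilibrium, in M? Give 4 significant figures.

[L]_eq = 6.75 M

Q₀ = 0.006159 vs Keq = 3.0360e+04 ⇒ Q<K, forward
Step 1:
                   J          C          L          X
  init          2.93     0.3614     0.5457     0.3025
  Δ           -2.916      2.916      2.916      5.832
  eq         0.01406      3.277      3.462      6.134
  solve Keq expr → x = 2.916; check Q = 3.0360e+04
Then change container volume by factor 0.5 (V_new/V_old).
Step 2:
                   J          C          L          X
  init       0.02812      6.555      6.923      12.27
  Δ           0.1735    -0.1735    -0.1735     -0.347
  eq          0.2016      6.381       6.75      11.92
  solve Keq expr → x = -0.1735; check Q = 3.0360e+04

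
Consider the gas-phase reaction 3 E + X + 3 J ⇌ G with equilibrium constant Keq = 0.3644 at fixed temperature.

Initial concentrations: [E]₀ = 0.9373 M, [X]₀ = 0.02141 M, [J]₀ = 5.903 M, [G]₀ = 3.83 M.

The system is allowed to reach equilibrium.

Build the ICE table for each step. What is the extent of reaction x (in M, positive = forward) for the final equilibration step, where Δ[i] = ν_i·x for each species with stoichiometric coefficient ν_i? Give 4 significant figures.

x = -0.02547 M

Q₀ = 1.056 vs Keq = 0.3644 ⇒ Q>K, reverse
Step 1:
                    E           X           J           G
  I            0.9373     0.02141       5.903        3.83
  C           0.07641     0.02547     0.07641    -0.02547
  E             1.014     0.04688       5.979       3.805
  solve Keq expr → x = -0.02547; check Q = 0.3644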